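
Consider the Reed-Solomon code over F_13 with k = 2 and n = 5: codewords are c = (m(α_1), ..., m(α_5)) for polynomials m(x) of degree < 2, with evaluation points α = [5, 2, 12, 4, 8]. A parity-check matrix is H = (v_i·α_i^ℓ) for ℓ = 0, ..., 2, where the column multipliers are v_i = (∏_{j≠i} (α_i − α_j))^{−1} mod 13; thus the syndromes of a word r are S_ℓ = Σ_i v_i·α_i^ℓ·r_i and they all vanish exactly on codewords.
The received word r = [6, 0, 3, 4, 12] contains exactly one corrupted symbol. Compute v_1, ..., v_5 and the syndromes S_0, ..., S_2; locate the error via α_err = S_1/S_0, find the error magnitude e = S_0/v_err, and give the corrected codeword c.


S = (12, 1, 12), error at position 3, error magnitude e = 9, c = [6, 0, 7, 4, 12].

Step 1: column multipliers v_i = (∏_{j≠i}(α_i − α_j))^{−1} mod 13.
  i = 1 (α = 5): (5−2)(5−12)(5−4)(5−8) = 3·(−7)·1·(−3) = 63 ≡ 11, so v_1 = 11^{−1} = 6 (mod 13).
  i = 2 (α = 2): (2−5)(2−12)(2−4)(2−8) = (−3)·(−10)·(−2)·(−6) = 360 ≡ 9, so v_2 = 9^{−1} = 3 (mod 13).
  i = 3 (α = 12): (12−5)(12−2)(12−4)(12−8) = 7·10·8·4 = 2240 ≡ 4, so v_3 = 4^{−1} = 10 (mod 13).
  i = 4 (α = 4): (4−5)(4−2)(4−12)(4−8) = (−1)·2·(−8)·(−4) = −64 ≡ 1, so v_4 = 1^{−1} = 1 (mod 13).
  i = 5 (α = 8): (8−5)(8−2)(8−12)(8−4) = 3·6·(−4)·4 = −288 ≡ 11, so v_5 = 11^{−1} = 6 (mod 13).
  v = [6, 3, 10, 1, 6].
Step 2: syndromes of r = [6, 0, 3, 4, 12] (all sums mod 13).
  S_0 = Σ v_i r_i = 6·6 + 3·0 + 10·3 + 1·4 + 6·12 = 142 ≡ 12.
  S_1 = Σ v_i α_i r_i = 6·5·6 + 3·2·0 + 10·12·3 + 1·4·4 + 6·8·12 = 1132 ≡ 1.
  α_i^2 mod 13 = [12, 4, 1, 3, 12].
  S_2 = Σ v_i α_i^2 r_i = 6·12·6 + 3·4·0 + 10·1·3 + 1·3·4 + 6·12·12 = 1338 ≡ 12.
  S = (12, 1, 12) ≠ 0, so r is not a codeword (an error is present).
Step 3: locate the error. For a single error e at position i, S_ℓ = v_i·e·α_i^ℓ, so α_err = S_1/S_0.
  S_0^{−1} = 12^{−1} = 12 (mod 13), so α_err = 1·12 = 12 ≡ 12 = α_3. Error position i = 3.
  Consistency check: S_2/S_1 = 12·1 = 12 ≡ 12 = α_err ✓ (single-error assumption holds).
Step 4: error magnitude e = S_0/v_3 = S_0·∏_{j≠3}(α_3 − α_j) = 12·4 = 48 ≡ 9 (mod 13).
Step 5: correct position 3: c_3 = r_3 − e = 3 − 9 ≡ 7 (mod 13). Hence c = [6, 0, 7, 4, 12].
  Check: interpolating c through the α_i gives m(x) = 9 + 2·x (degree < 2) with m(α_i) = c_i for every i, so c is indeed a codeword.


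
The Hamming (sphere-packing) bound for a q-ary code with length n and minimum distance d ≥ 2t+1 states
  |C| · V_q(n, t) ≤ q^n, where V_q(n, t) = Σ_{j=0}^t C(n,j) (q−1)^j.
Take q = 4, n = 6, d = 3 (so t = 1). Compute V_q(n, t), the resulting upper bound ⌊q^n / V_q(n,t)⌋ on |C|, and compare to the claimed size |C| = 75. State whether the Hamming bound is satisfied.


V_q(n, t) = 19, q^n = 4096, Hamming bound = 215, |C| = 75 ≤ bound (satisfied).

Step 1: Compute V_q(n, t) = Σ_{j=0}^1 C(n, j) (q−1)^j.
  j = 0: C(6,0)·(3)^0 = 1·1 = 1.
  j = 1: C(6,1)·(3)^1 = 6·3 = 18.
  V_q(n, t) = 1 + 18 = 19.
Step 2: q^n = 4^6 = 4096.
Step 3: Hamming bound ⌊q^n / V_q(n,t)⌋ = ⌊4096/19⌋ = 215.
Step 4: Compare |C| = 75 to 215: satisfied.
The claimed |C| lies below the Hamming bound.


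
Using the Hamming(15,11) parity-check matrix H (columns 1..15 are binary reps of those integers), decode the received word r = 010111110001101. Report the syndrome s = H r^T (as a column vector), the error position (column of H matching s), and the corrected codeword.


s = (0, 1, 0, 0)^T, error position = 4, corrected codeword c = 010011110001101

Compute s = H r^T mod 2 one row at a time:
  s_1 = 1 + 0 + 0 + 0 + 1 + 1 + 0 + 1 = 4 ≡ 0 (mod 2).
  s_2 = 1 + 1 + 1 + 1 + 1 + 1 + 0 + 1 = 7 ≡ 1 (mod 2).
  s_3 = 1 + 0 + 1 + 1 + 0 + 0 + 0 + 1 = 4 ≡ 0 (mod 2).
  s_4 = 0 + 0 + 1 + 1 + 0 + 0 + 1 + 1 = 4 ≡ 0 (mod 2).
s = (0, 1, 0, 0)^T — this equals column 4 of H (binary 0100), so error is at position 4.
Correct: flip bit 4 of r = 010111110001101 to get c = 010011110001101.


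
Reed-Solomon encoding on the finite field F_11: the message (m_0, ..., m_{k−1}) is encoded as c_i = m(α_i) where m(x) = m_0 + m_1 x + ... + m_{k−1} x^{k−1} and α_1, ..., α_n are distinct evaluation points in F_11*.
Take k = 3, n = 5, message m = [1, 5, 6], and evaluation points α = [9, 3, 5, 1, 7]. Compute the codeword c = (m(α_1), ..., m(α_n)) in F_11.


c = [4, 4, 0, 1, 0]

Message polynomial: m(x) = 1 + 5·x + 6·x^2 (mod 11).
For each evaluation point α_i, compute m(α_i) mod 11:
  α_1 = 9: Horner steps 6 → 4 → 4, so m(9) = 4.
  α_2 = 3: Horner steps 6 → 1 → 4, so m(3) = 4.
  α_3 = 5: Horner steps 6 → 2 → 0, so m(5) = 0.
  α_4 = 1: Horner steps 6 → 0 → 1, so m(1) = 1.
  α_5 = 7: Horner steps 6 → 3 → 0, so m(7) = 0.
Codeword c = [4, 4, 0, 1, 0] ∈ F_11^5.


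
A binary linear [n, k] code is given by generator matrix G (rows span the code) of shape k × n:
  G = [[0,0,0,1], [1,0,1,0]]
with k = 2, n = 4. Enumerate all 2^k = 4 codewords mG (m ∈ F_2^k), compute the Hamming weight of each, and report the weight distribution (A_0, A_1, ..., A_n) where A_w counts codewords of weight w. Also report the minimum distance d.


Weight distribution: A_0 = 1, A_1 = 1, A_2 = 1, A_3 = 1. Minimum distance d = 1.

Enumerate all 2^2 = 4 messages m ∈ F_2^2.
For each, compute codeword c = mG in F_2^4, then tally its weight.
  m = 00 → c = 0000, weight = 0.
  m = 10 → c = 0001, weight = 1.
  m = 01 → c = 1010, weight = 2.
  m = 11 → c = 1011, weight = 3.
Tally weights:
  weight 0: 1 codewords.
  weight 1: 1 codewords.
  weight 2: 1 codewords.
  weight 3: 1 codewords.
Minimum distance d = smallest w > 0 with A_w > 0 = 1.
Sanity: Σ A_w = 4 = 2^2 = 4 ✓.


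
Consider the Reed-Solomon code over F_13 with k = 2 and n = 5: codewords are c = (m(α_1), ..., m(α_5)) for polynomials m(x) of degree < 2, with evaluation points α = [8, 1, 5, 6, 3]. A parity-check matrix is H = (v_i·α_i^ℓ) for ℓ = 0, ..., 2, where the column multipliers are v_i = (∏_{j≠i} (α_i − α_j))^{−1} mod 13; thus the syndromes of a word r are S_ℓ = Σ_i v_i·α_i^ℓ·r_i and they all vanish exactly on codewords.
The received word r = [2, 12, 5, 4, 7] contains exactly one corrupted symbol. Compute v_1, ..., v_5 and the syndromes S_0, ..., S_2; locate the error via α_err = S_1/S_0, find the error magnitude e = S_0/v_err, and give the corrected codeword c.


S = (6, 6, 6), error at position 2, error magnitude e = 3, c = [2, 9, 5, 4, 7].

Step 1: column multipliers v_i = (∏_{j≠i}(α_i − α_j))^{−1} mod 13.
  i = 1 (α = 8): (8−1)(8−5)(8−6)(8−3) = 7·3·2·5 = 210 ≡ 2, so v_1 = 2^{−1} = 7 (mod 13).
  i = 2 (α = 1): (1−8)(1−5)(1−6)(1−3) = (−7)·(−4)·(−5)·(−2) = 280 ≡ 7, so v_2 = 7^{−1} = 2 (mod 13).
  i = 3 (α = 5): (5−8)(5−1)(5−6)(5−3) = (−3)·4·(−1)·2 = 24 ≡ 11, so v_3 = 11^{−1} = 6 (mod 13).
  i = 4 (α = 6): (6−8)(6−1)(6−5)(6−3) = (−2)·5·1·3 = −30 ≡ 9, so v_4 = 9^{−1} = 3 (mod 13).
  i = 5 (α = 3): (3−8)(3−1)(3−5)(3−6) = (−5)·2·(−2)·(−3) = −60 ≡ 5, so v_5 = 5^{−1} = 8 (mod 13).
  v = [7, 2, 6, 3, 8].
Step 2: syndromes of r = [2, 12, 5, 4, 7] (all sums mod 13).
  S_0 = Σ v_i r_i = 7·2 + 2·12 + 6·5 + 3·4 + 8·7 = 136 ≡ 6.
  S_1 = Σ v_i α_i r_i = 7·8·2 + 2·1·12 + 6·5·5 + 3·6·4 + 8·3·7 = 526 ≡ 6.
  α_i^2 mod 13 = [12, 1, 12, 10, 9].
  S_2 = Σ v_i α_i^2 r_i = 7·12·2 + 2·1·12 + 6·12·5 + 3·10·4 + 8·9·7 = 1176 ≡ 6.
  S = (6, 6, 6) ≠ 0, so r is not a codeword (an error is present).
Step 3: locate the error. For a single error e at position i, S_ℓ = v_i·e·α_i^ℓ, so α_err = S_1/S_0.
  S_0^{−1} = 6^{−1} = 11 (mod 13), so α_err = 6·11 = 66 ≡ 1 = α_2. Error position i = 2.
  Consistency check: S_2/S_1 = 6·11 = 66 ≡ 1 = α_err ✓ (single-error assumption holds).
Step 4: error magnitude e = S_0/v_2 = S_0·∏_{j≠2}(α_2 − α_j) = 6·7 = 42 ≡ 3 (mod 13).
Step 5: correct position 2: c_2 = r_2 − e = 12 − 3 ≡ 9 (mod 13). Hence c = [2, 9, 5, 4, 7].
  Check: interpolating c through the α_i gives m(x) = 10 + 12·x (degree < 2) with m(α_i) = c_i for every i, so c is indeed a codeword.


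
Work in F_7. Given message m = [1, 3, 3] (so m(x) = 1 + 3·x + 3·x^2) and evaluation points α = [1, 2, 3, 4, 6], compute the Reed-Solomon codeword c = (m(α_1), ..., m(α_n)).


c = [0, 5, 2, 5, 1]

Message polynomial: m(x) = 1 + 3·x + 3·x^2 (mod 7).
For each evaluation point α_i, compute m(α_i) mod 7:
  α_1 = 1: Horner steps 3 → 6 → 0, so m(1) = 0.
  α_2 = 2: Horner steps 3 → 2 → 5, so m(2) = 5.
  α_3 = 3: Horner steps 3 → 5 → 2, so m(3) = 2.
  α_4 = 4: Horner steps 3 → 1 → 5, so m(4) = 5.
  α_5 = 6: Horner steps 3 → 0 → 1, so m(6) = 1.
Codeword c = [0, 5, 2, 5, 1] ∈ F_7^5.


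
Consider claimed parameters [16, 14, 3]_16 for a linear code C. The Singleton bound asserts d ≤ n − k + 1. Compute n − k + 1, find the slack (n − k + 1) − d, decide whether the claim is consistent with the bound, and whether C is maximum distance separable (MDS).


Singleton RHS = n − k + 1 = 3, slack = 0, bound satisfied, MDS.

Singleton bound: d ≤ n − k + 1.
Here n = 16, k = 14, so n − k + 1 = 3.
Given d = 3, check d ≤ 3: YES.
Slack = (n − k + 1) − d = 0.
The code is MDS (slack = 0).
Description: the claimed parameters are [16, 14, 3]_16; such a code would be MDS (meets Singleton bound).


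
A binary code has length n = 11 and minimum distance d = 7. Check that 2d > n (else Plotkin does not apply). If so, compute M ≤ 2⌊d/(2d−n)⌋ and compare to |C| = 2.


Plotkin bound M ≤ 4; given |C| = 2 ≤ bound (satisfied).

Check applicability: 2d = 14, n = 11.
2d − n = 3 > 0, so Plotkin applies.
Compute d/(2d−n) = 7/3 ≈ 2.3333.
⌊d/(2d−n)⌋ = 2.
Plotkin bound: M ≤ 2·2 = 4.
Given |C| = 2, check: satisfied.
This |C| is below the Plotkin bound.


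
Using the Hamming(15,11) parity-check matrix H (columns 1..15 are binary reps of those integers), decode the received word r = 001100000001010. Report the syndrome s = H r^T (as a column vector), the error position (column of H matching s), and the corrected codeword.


s = (0, 1, 0, 1)^T, error position = 5, corrected codeword c = 001110000001010

Compute s = H r^T mod 2 one row at a time:
  s_1 = 0 + 0 + 0 + 0 + 1 + 0 + 1 + 0 = 2 ≡ 0 (mod 2).
  s_2 = 1 + 0 + 0 + 0 + 1 + 0 + 1 + 0 = 3 ≡ 1 (mod 2).
  s_3 = 0 + 1 + 0 + 0 + 0 + 0 + 1 + 0 = 2 ≡ 0 (mod 2).
  s_4 = 0 + 1 + 0 + 0 + 0 + 0 + 0 + 0 = 1 ≡ 1 (mod 2).
s = (0, 1, 0, 1)^T — this equals column 5 of H (binary 0101), so error is at position 5.
Correct: flip bit 5 of r = 001100000001010 to get c = 001110000001010.


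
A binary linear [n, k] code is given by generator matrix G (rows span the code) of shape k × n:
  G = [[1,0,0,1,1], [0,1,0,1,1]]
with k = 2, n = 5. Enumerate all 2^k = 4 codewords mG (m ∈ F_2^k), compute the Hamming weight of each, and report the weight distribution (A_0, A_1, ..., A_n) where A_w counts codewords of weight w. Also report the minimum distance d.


Weight distribution: A_0 = 1, A_2 = 1, A_3 = 2. Minimum distance d = 2.

Enumerate all 2^2 = 4 messages m ∈ F_2^2.
For each, compute codeword c = mG in F_2^5, then tally its weight.
  m = 00 → c = 00000, weight = 0.
  m = 10 → c = 10011, weight = 3.
  m = 01 → c = 01011, weight = 3.
  m = 11 → c = 11000, weight = 2.
Tally weights:
  weight 0: 1 codewords.
  weight 2: 1 codewords.
  weight 3: 2 codewords.
Minimum distance d = smallest w > 0 with A_w > 0 = 2.
Sanity: Σ A_w = 4 = 2^2 = 4 ✓.


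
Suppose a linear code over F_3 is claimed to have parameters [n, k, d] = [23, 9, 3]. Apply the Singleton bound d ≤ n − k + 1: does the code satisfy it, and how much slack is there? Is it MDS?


Singleton RHS = n − k + 1 = 15, slack = 12, bound satisfied, not MDS.

Singleton bound: d ≤ n − k + 1.
Here n = 23, k = 9, so n − k + 1 = 15.
Given d = 3, check d ≤ 15: YES.
Slack = (n − k + 1) − d = 12.
The code is NOT MDS (slack = 12 > 0).
Description: the claimed parameters are [23, 9, 3]_3; such a code would be non-MDS.


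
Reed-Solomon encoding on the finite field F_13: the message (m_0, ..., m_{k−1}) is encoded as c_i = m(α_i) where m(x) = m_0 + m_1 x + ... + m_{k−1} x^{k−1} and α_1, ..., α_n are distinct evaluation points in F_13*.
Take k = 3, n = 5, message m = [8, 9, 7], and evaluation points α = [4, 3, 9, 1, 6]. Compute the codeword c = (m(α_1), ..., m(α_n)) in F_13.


c = [0, 7, 6, 11, 2]

Message polynomial: m(x) = 8 + 9·x + 7·x^2 (mod 13).
For each evaluation point α_i, compute m(α_i) mod 13:
  α_1 = 4: Horner steps 7 → 11 → 0, so m(4) = 0.
  α_2 = 3: Horner steps 7 → 4 → 7, so m(3) = 7.
  α_3 = 9: Horner steps 7 → 7 → 6, so m(9) = 6.
  α_4 = 1: Horner steps 7 → 3 → 11, so m(1) = 11.
  α_5 = 6: Horner steps 7 → 12 → 2, so m(6) = 2.
Codeword c = [0, 7, 6, 11, 2] ∈ F_13^5.


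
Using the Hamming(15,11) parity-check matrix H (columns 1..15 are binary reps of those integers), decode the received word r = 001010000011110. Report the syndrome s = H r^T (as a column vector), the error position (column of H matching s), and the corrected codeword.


s = (0, 0, 1, 0)^T, error position = 2, corrected codeword c = 011010000011110

Compute s = H r^T mod 2 one row at a time:
  s_1 = 0 + 0 + 0 + 1 + 1 + 1 + 1 + 0 = 4 ≡ 0 (mod 2).
  s_2 = 0 + 1 + 0 + 0 + 1 + 1 + 1 + 0 = 4 ≡ 0 (mod 2).
  s_3 = 0 + 1 + 0 + 0 + 0 + 1 + 1 + 0 = 3 ≡ 1 (mod 2).
  s_4 = 0 + 1 + 1 + 0 + 0 + 1 + 1 + 0 = 4 ≡ 0 (mod 2).
s = (0, 0, 1, 0)^T — this equals column 2 of H (binary 0010), so error is at position 2.
Correct: flip bit 2 of r = 001010000011110 to get c = 011010000011110.


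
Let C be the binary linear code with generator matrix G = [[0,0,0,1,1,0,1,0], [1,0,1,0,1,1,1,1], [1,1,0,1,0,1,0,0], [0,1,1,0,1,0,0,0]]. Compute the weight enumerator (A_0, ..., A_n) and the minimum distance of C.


Weight distribution: A_0 = 1, A_2 = 1, A_3 = 4, A_4 = 3, A_5 = 4, A_6 = 3. Minimum distance d = 2.

Enumerate all 2^4 = 16 messages m ∈ F_2^4.
For each, compute codeword c = mG in F_2^8, then tally its weight.
  m = 0000 → c = 00000000, weight = 0.
  m = 1000 → c = 00011010, weight = 3.
  m = 0100 → c = 10101111, weight = 6.
  m = 1100 → c = 10110101, weight = 5.
  m = 0010 → c = 11010100, weight = 4.
  m = 1010 → c = 11001110, weight = 5.
  m = 0110 → c = 01111011, weight = 6.
  m = 1110 → c = 01100001, weight = 3.
  m = 0001 → c = 01101000, weight = 3.
  m = 1001 → c = 01110010, weight = 4.
  m = 0101 → c = 11000111, weight = 5.
  m = 1101 → c = 11011101, weight = 6.
  m = 0011 → c = 10111100, weight = 5.
  m = 1011 → c = 10100110, weight = 4.
  m = 0111 → c = 00010011, weight = 3.
  m = 1111 → c = 00001001, weight = 2.
Tally weights:
  weight 0: 1 codewords.
  weight 2: 1 codewords.
  weight 3: 4 codewords.
  weight 4: 3 codewords.
  weight 5: 4 codewords.
  weight 6: 3 codewords.
Minimum distance d = smallest w > 0 with A_w > 0 = 2.
Sanity: Σ A_w = 16 = 2^4 = 16 ✓.


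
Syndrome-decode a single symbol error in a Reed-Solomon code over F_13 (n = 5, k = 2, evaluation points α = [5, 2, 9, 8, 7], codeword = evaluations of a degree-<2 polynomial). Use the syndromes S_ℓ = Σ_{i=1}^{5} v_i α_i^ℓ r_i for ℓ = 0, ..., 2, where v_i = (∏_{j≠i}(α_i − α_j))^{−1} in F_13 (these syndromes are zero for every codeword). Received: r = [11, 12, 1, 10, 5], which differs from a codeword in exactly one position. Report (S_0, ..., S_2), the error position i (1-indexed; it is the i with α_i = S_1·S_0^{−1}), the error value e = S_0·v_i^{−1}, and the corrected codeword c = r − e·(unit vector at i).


S = (11, 12, 6), error at position 5, error magnitude e = 12, c = [11, 12, 1, 10, 6].

Step 1: column multipliers v_i = (∏_{j≠i}(α_i − α_j))^{−1} mod 13.
  i = 1 (α = 5): (5−2)(5−9)(5−8)(5−7) = 3·(−4)·(−3)·(−2) = −72 ≡ 6, so v_1 = 6^{−1} = 11 (mod 13).
  i = 2 (α = 2): (2−5)(2−9)(2−8)(2−7) = (−3)·(−7)·(−6)·(−5) = 630 ≡ 6, so v_2 = 6^{−1} = 11 (mod 13).
  i = 3 (α = 9): (9−5)(9−2)(9−8)(9−7) = 4·7·1·2 = 56 ≡ 4, so v_3 = 4^{−1} = 10 (mod 13).
  i = 4 (α = 8): (8−5)(8−2)(8−9)(8−7) = 3·6·(−1)·1 = −18 ≡ 8, so v_4 = 8^{−1} = 5 (mod 13).
  i = 5 (α = 7): (7−5)(7−2)(7−9)(7−8) = 2·5·(−2)·(−1) = 20 ≡ 7, so v_5 = 7^{−1} = 2 (mod 13).
  v = [11, 11, 10, 5, 2].
Step 2: syndromes of r = [11, 12, 1, 10, 5] (all sums mod 13).
  S_0 = Σ v_i r_i = 11·11 + 11·12 + 10·1 + 5·10 + 2·5 = 323 ≡ 11.
  S_1 = Σ v_i α_i r_i = 11·5·11 + 11·2·12 + 10·9·1 + 5·8·10 + 2·7·5 = 1429 ≡ 12.
  α_i^2 mod 13 = [12, 4, 3, 12, 10].
  S_2 = Σ v_i α_i^2 r_i = 11·12·11 + 11·4·12 + 10·3·1 + 5·12·10 + 2·10·5 = 2710 ≡ 6.
  S = (11, 12, 6) ≠ 0, so r is not a codeword (an error is present).
Step 3: locate the error. For a single error e at position i, S_ℓ = v_i·e·α_i^ℓ, so α_err = S_1/S_0.
  S_0^{−1} = 11^{−1} = 6 (mod 13), so α_err = 12·6 = 72 ≡ 7 = α_5. Error position i = 5.
  Consistency check: S_2/S_1 = 6·12 = 72 ≡ 7 = α_err ✓ (single-error assumption holds).
Step 4: error magnitude e = S_0/v_5 = S_0·∏_{j≠5}(α_5 − α_j) = 11·7 = 77 ≡ 12 (mod 13).
Step 5: correct position 5: c_5 = r_5 − e = 5 − 12 ≡ 6 (mod 13). Hence c = [11, 12, 1, 10, 6].
  Check: interpolating c through the α_i gives m(x) = 4 + 4·x (degree < 2) with m(α_i) = c_i for every i, so c is indeed a codeword.


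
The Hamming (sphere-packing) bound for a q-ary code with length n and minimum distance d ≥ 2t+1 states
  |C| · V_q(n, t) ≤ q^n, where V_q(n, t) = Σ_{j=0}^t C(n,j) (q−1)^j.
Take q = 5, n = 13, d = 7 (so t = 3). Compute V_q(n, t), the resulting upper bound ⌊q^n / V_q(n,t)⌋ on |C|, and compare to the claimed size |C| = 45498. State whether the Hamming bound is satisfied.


V_q(n, t) = 19605, q^n = 1220703125, Hamming bound = 62264, |C| = 45498 ≤ bound (satisfied).

Step 1: Compute V_q(n, t) = Σ_{j=0}^3 C(n, j) (q−1)^j.
  j = 0: C(13,0)·(4)^0 = 1·1 = 1.
  j = 1: C(13,1)·(4)^1 = 13·4 = 52.
  j = 2: C(13,2)·(4)^2 = 78·16 = 1248.
  j = 3: C(13,3)·(4)^3 = 286·64 = 18304.
  V_q(n, t) = 1 + 52 + 1248 + 18304 = 19605.
Step 2: q^n = 5^13 = 1220703125.
Step 3: Hamming bound ⌊q^n / V_q(n,t)⌋ = ⌊1220703125/19605⌋ = 62264.
Step 4: Compare |C| = 45498 to 62264: satisfied.
The claimed |C| lies below the Hamming bound.


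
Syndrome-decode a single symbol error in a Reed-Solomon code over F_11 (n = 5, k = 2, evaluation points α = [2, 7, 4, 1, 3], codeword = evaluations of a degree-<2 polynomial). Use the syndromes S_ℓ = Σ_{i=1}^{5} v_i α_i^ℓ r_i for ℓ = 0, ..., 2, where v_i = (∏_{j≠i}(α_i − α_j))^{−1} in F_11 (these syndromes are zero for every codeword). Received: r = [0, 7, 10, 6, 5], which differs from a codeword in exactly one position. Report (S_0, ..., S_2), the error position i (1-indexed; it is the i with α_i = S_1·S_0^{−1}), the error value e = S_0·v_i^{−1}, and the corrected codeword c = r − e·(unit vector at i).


S = (6, 9, 8), error at position 2, error magnitude e = 4, c = [0, 3, 10, 6, 5].

Step 1: column multipliers v_i = (∏_{j≠i}(α_i − α_j))^{−1} mod 11.
  i = 1 (α = 2): (2−7)(2−4)(2−1)(2−3) = (−5)·(−2)·1·(−1) = −10 ≡ 1, so v_1 = 1^{−1} = 1 (mod 11).
  i = 2 (α = 7): (7−2)(7−4)(7−1)(7−3) = 5·3·6·4 = 360 ≡ 8, so v_2 = 8^{−1} = 7 (mod 11).
  i = 3 (α = 4): (4−2)(4−7)(4−1)(4−3) = 2·(−3)·3·1 = −18 ≡ 4, so v_3 = 4^{−1} = 3 (mod 11).
  i = 4 (α = 1): (1−2)(1−7)(1−4)(1−3) = (−1)·(−6)·(−3)·(−2) = 36 ≡ 3, so v_4 = 3^{−1} = 4 (mod 11).
  i = 5 (α = 3): (3−2)(3−7)(3−4)(3−1) = 1·(−4)·(−1)·2 = 8 ≡ 8, so v_5 = 8^{−1} = 7 (mod 11).
  v = [1, 7, 3, 4, 7].
Step 2: syndromes of r = [0, 7, 10, 6, 5] (all sums mod 11).
  S_0 = Σ v_i r_i = 1·0 + 7·7 + 3·10 + 4·6 + 7·5 = 138 ≡ 6.
  S_1 = Σ v_i α_i r_i = 1·2·0 + 7·7·7 + 3·4·10 + 4·1·6 + 7·3·5 = 592 ≡ 9.
  α_i^2 mod 11 = [4, 5, 5, 1, 9].
  S_2 = Σ v_i α_i^2 r_i = 1·4·0 + 7·5·7 + 3·5·10 + 4·1·6 + 7·9·5 = 734 ≡ 8.
  S = (6, 9, 8) ≠ 0, so r is not a codeword (an error is present).
Step 3: locate the error. For a single error e at position i, S_ℓ = v_i·e·α_i^ℓ, so α_err = S_1/S_0.
  S_0^{−1} = 6^{−1} = 2 (mod 11), so α_err = 9·2 = 18 ≡ 7 = α_2. Error position i = 2.
  Consistency check: S_2/S_1 = 8·5 = 40 ≡ 7 = α_err ✓ (single-error assumption holds).
Step 4: error magnitude e = S_0/v_2 = S_0·∏_{j≠2}(α_2 − α_j) = 6·8 = 48 ≡ 4 (mod 11).
Step 5: correct position 2: c_2 = r_2 − e = 7 − 4 ≡ 3 (mod 11). Hence c = [0, 3, 10, 6, 5].
  Check: interpolating c through the α_i gives m(x) = 1 + 5·x (degree < 2) with m(α_i) = c_i for every i, so c is indeed a codeword.


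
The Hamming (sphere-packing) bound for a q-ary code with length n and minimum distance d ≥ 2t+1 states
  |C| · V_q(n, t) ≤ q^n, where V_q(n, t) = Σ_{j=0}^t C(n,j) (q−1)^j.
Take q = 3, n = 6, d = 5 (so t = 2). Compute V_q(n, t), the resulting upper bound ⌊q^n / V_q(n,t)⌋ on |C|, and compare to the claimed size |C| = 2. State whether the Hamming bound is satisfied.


V_q(n, t) = 73, q^n = 729, Hamming bound = 9, |C| = 2 ≤ bound (satisfied).

Step 1: Compute V_q(n, t) = Σ_{j=0}^2 C(n, j) (q−1)^j.
  j = 0: C(6,0)·(2)^0 = 1·1 = 1.
  j = 1: C(6,1)·(2)^1 = 6·2 = 12.
  j = 2: C(6,2)·(2)^2 = 15·4 = 60.
  V_q(n, t) = 1 + 12 + 60 = 73.
Step 2: q^n = 3^6 = 729.
Step 3: Hamming bound ⌊q^n / V_q(n,t)⌋ = ⌊729/73⌋ = 9.
Step 4: Compare |C| = 2 to 9: satisfied.
The claimed |C| lies below the Hamming bound.


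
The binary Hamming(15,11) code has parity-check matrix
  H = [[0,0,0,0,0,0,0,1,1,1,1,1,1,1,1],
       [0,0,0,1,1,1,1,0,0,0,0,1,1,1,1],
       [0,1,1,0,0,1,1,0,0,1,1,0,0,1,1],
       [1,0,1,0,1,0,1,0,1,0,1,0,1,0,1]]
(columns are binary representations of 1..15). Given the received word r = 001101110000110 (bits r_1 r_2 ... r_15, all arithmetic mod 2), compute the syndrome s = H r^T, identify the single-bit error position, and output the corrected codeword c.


s = (1, 1, 0, 1)^T, error position = 13, corrected codeword c = 001101110000010

Compute s = H r^T mod 2 one row at a time:
  s_1 = 1 + 0 + 0 + 0 + 0 + 1 + 1 + 0 = 3 ≡ 1 (mod 2).
  s_2 = 1 + 0 + 1 + 1 + 0 + 1 + 1 + 0 = 5 ≡ 1 (mod 2).
  s_3 = 0 + 1 + 1 + 1 + 0 + 0 + 1 + 0 = 4 ≡ 0 (mod 2).
  s_4 = 0 + 1 + 0 + 1 + 0 + 0 + 1 + 0 = 3 ≡ 1 (mod 2).
s = (1, 1, 0, 1)^T — this equals column 13 of H (binary 1101), so error is at position 13.
Correct: flip bit 13 of r = 001101110000110 to get c = 001101110000010.


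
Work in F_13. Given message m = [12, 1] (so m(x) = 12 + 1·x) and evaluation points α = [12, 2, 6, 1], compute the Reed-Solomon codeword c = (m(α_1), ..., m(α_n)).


c = [11, 1, 5, 0]

Message polynomial: m(x) = 12 + 1·x (mod 13).
For each evaluation point α_i, compute m(α_i) mod 13:
  α_1 = 12: Horner steps 1 → 11, so m(12) = 11.
  α_2 = 2: Horner steps 1 → 1, so m(2) = 1.
  α_3 = 6: Horner steps 1 → 5, so m(6) = 5.
  α_4 = 1: Horner steps 1 → 0, so m(1) = 0.
Codeword c = [11, 1, 5, 0] ∈ F_13^4.


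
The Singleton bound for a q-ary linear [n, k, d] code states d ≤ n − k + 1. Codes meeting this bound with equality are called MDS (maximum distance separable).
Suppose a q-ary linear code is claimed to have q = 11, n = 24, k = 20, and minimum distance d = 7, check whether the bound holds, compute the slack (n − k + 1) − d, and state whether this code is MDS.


Singleton RHS = n − k + 1 = 5, slack = -2, bound violated (no such code; not MDS).

Singleton bound: d ≤ n − k + 1.
Here n = 24, k = 20, so n − k + 1 = 5.
Given d = 7, check d ≤ 5: NO.
Slack = (n − k + 1) − d = -2.
The slack is negative: d = 7 exceeds n − k + 1 = 5 by 2, so the Singleton bound is violated and no linear [24, 20, 7]_11 code can exist. In particular it is not MDS (MDS requires d = n − k + 1 exactly).
Description: the claimed parameters are [24, 20, 7]_11; such a code would be impossible (violates the Singleton bound).


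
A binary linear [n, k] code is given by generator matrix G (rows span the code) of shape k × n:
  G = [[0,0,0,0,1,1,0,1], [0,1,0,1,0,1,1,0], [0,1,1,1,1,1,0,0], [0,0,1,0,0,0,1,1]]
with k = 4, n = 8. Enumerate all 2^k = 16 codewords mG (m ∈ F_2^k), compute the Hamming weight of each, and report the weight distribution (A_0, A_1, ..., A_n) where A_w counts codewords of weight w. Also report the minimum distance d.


Weight distribution: A_0 = 1, A_1 = 1, A_2 = 1, A_3 = 4, A_4 = 5, A_5 = 3, A_6 = 1. Minimum distance d = 1.

Enumerate all 2^4 = 16 messages m ∈ F_2^4.
For each, compute codeword c = mG in F_2^8, then tally its weight.
  m = 0000 → c = 00000000, weight = 0.
  m = 1000 → c = 00001101, weight = 3.
  m = 0100 → c = 01010110, weight = 4.
  m = 1100 → c = 01011011, weight = 5.
  m = 0010 → c = 01111100, weight = 5.
  m = 1010 → c = 01110001, weight = 4.
  m = 0110 → c = 00101010, weight = 3.
  m = 1110 → c = 00100111, weight = 4.
  m = 0001 → c = 00100011, weight = 3.
  m = 1001 → c = 00101110, weight = 4.
  m = 0101 → c = 01110101, weight = 5.
  m = 1101 → c = 01111000, weight = 4.
  m = 0011 → c = 01011111, weight = 6.
  m = 1011 → c = 01010010, weight = 3.
  m = 0111 → c = 00001001, weight = 2.
  m = 1111 → c = 00000100, weight = 1.
Tally weights:
  weight 0: 1 codewords.
  weight 1: 1 codewords.
  weight 2: 1 codewords.
  weight 3: 4 codewords.
  weight 4: 5 codewords.
  weight 5: 3 codewords.
  weight 6: 1 codewords.
Minimum distance d = smallest w > 0 with A_w > 0 = 1.
Sanity: Σ A_w = 16 = 2^4 = 16 ✓.


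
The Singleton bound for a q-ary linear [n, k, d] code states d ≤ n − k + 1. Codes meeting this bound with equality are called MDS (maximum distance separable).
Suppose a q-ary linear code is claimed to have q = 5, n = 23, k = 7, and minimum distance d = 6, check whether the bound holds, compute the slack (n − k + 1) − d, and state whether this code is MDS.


Singleton RHS = n − k + 1 = 17, slack = 11, bound satisfied, not MDS.

Singleton bound: d ≤ n − k + 1.
Here n = 23, k = 7, so n − k + 1 = 17.
Given d = 6, check d ≤ 17: YES.
Slack = (n − k + 1) − d = 11.
The code is NOT MDS (slack = 11 > 0).
Description: the claimed parameters are [23, 7, 6]_5; such a code would be non-MDS.


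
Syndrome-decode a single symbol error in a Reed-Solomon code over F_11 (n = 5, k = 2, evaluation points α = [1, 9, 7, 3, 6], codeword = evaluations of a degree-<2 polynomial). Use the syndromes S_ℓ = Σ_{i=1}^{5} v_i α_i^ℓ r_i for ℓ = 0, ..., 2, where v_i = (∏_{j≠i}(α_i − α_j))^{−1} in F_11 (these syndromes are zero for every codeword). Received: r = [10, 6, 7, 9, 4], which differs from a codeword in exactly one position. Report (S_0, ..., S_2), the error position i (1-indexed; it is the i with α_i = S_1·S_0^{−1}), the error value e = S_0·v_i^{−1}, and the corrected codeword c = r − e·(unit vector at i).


S = (2, 1, 6), error at position 5, error magnitude e = 2, c = [10, 6, 7, 9, 2].

Step 1: column multipliers v_i = (∏_{j≠i}(α_i − α_j))^{−1} mod 11.
  i = 1 (α = 1): (1−9)(1−7)(1−3)(1−6) = (−8)·(−6)·(−2)·(−5) = 480 ≡ 7, so v_1 = 7^{−1} = 8 (mod 11).
  i = 2 (α = 9): (9−1)(9−7)(9−3)(9−6) = 8·2·6·3 = 288 ≡ 2, so v_2 = 2^{−1} = 6 (mod 11).
  i = 3 (α = 7): (7−1)(7−9)(7−3)(7−6) = 6·(−2)·4·1 = −48 ≡ 7, so v_3 = 7^{−1} = 8 (mod 11).
  i = 4 (α = 3): (3−1)(3−9)(3−7)(3−6) = 2·(−6)·(−4)·(−3) = −144 ≡ 10, so v_4 = 10^{−1} = 10 (mod 11).
  i = 5 (α = 6): (6−1)(6−9)(6−7)(6−3) = 5·(−3)·(−1)·3 = 45 ≡ 1, so v_5 = 1^{−1} = 1 (mod 11).
  v = [8, 6, 8, 10, 1].
Step 2: syndromes of r = [10, 6, 7, 9, 4] (all sums mod 11).
  S_0 = Σ v_i r_i = 8·10 + 6·6 + 8·7 + 10·9 + 1·4 = 266 ≡ 2.
  S_1 = Σ v_i α_i r_i = 8·1·10 + 6·9·6 + 8·7·7 + 10·3·9 + 1·6·4 = 1090 ≡ 1.
  α_i^2 mod 11 = [1, 4, 5, 9, 3].
  S_2 = Σ v_i α_i^2 r_i = 8·1·10 + 6·4·6 + 8·5·7 + 10·9·9 + 1·3·4 = 1326 ≡ 6.
  S = (2, 1, 6) ≠ 0, so r is not a codeword (an error is present).
Step 3: locate the error. For a single error e at position i, S_ℓ = v_i·e·α_i^ℓ, so α_err = S_1/S_0.
  S_0^{−1} = 2^{−1} = 6 (mod 11), so α_err = 1·6 = 6 ≡ 6 = α_5. Error position i = 5.
  Consistency check: S_2/S_1 = 6·1 = 6 ≡ 6 = α_err ✓ (single-error assumption holds).
Step 4: error magnitude e = S_0/v_5 = S_0·∏_{j≠5}(α_5 − α_j) = 2·1 = 2 ≡ 2 (mod 11).
Step 5: correct position 5: c_5 = r_5 − e = 4 − 2 ≡ 2 (mod 11). Hence c = [10, 6, 7, 9, 2].
  Check: interpolating c through the α_i gives m(x) = 5 + 5·x (degree < 2) with m(α_i) = c_i for every i, so c is indeed a codeword.


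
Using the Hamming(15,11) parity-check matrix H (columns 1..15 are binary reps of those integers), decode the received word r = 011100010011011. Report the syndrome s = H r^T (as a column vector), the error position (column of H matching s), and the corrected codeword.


s = (1, 0, 1, 1)^T, error position = 11, corrected codeword c = 011100010001011

Compute s = H r^T mod 2 one row at a time:
  s_1 = 1 + 0 + 0 + 1 + 1 + 0 + 1 + 1 = 5 ≡ 1 (mod 2).
  s_2 = 1 + 0 + 0 + 0 + 1 + 0 + 1 + 1 = 4 ≡ 0 (mod 2).
  s_3 = 1 + 1 + 0 + 0 + 0 + 1 + 1 + 1 = 5 ≡ 1 (mod 2).
  s_4 = 0 + 1 + 0 + 0 + 0 + 1 + 0 + 1 = 3 ≡ 1 (mod 2).
s = (1, 0, 1, 1)^T — this equals column 11 of H (binary 1011), so error is at position 11.
Correct: flip bit 11 of r = 011100010011011 to get c = 011100010001011.


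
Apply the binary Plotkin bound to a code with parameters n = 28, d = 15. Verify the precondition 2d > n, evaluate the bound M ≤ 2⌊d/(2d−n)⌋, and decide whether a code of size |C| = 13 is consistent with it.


Plotkin bound M ≤ 14; given |C| = 13 ≤ bound (satisfied).

Check applicability: 2d = 30, n = 28.
2d − n = 2 > 0, so Plotkin applies.
Compute d/(2d−n) = 15/2 ≈ 7.5000.
⌊d/(2d−n)⌋ = 7.
Plotkin bound: M ≤ 2·7 = 14.
Given |C| = 13, check: satisfied.
This |C| is below the Plotkin bound.


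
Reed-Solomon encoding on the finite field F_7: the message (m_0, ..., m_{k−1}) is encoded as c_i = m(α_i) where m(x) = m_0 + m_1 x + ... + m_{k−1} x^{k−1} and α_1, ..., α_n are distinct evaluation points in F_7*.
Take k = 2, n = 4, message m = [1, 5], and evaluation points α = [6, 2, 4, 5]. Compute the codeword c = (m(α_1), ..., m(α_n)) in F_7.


c = [3, 4, 0, 5]

Message polynomial: m(x) = 1 + 5·x (mod 7).
For each evaluation point α_i, compute m(α_i) mod 7:
  α_1 = 6: Horner steps 5 → 3, so m(6) = 3.
  α_2 = 2: Horner steps 5 → 4, so m(2) = 4.
  α_3 = 4: Horner steps 5 → 0, so m(4) = 0.
  α_4 = 5: Horner steps 5 → 5, so m(5) = 5.
Codeword c = [3, 4, 0, 5] ∈ F_7^4.


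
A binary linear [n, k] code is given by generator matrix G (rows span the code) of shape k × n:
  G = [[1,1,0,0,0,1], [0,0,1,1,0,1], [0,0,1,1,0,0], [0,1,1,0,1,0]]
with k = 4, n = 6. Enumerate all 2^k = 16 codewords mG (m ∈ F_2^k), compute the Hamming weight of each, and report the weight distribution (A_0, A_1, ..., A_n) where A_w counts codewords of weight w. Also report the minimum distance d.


Weight distribution: A_0 = 1, A_1 = 1, A_2 = 2, A_3 = 6, A_4 = 5, A_5 = 1. Minimum distance d = 1.

Enumerate all 2^4 = 16 messages m ∈ F_2^4.
For each, compute codeword c = mG in F_2^6, then tally its weight.
  m = 0000 → c = 000000, weight = 0.
  m = 1000 → c = 110001, weight = 3.
  m = 0100 → c = 001101, weight = 3.
  m = 1100 → c = 111100, weight = 4.
  m = 0010 → c = 001100, weight = 2.
  m = 1010 → c = 111101, weight = 5.
  m = 0110 → c = 000001, weight = 1.
  m = 1110 → c = 110000, weight = 2.
  m = 0001 → c = 011010, weight = 3.
  m = 1001 → c = 101011, weight = 4.
  m = 0101 → c = 010111, weight = 4.
  m = 1101 → c = 100110, weight = 3.
  m = 0011 → c = 010110, weight = 3.
  m = 1011 → c = 100111, weight = 4.
  m = 0111 → c = 011011, weight = 4.
  m = 1111 → c = 101010, weight = 3.
Tally weights:
  weight 0: 1 codewords.
  weight 1: 1 codewords.
  weight 2: 2 codewords.
  weight 3: 6 codewords.
  weight 4: 5 codewords.
  weight 5: 1 codewords.
Minimum distance d = smallest w > 0 with A_w > 0 = 1.
Sanity: Σ A_w = 16 = 2^4 = 16 ✓.


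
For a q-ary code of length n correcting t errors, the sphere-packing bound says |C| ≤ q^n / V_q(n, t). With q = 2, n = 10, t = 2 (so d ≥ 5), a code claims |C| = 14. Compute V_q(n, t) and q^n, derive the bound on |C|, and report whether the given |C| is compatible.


V_q(n, t) = 56, q^n = 1024, Hamming bound = 18, |C| = 14 ≤ bound (satisfied).

Step 1: Compute V_q(n, t) = Σ_{j=0}^2 C(n, j) (q−1)^j.
  j = 0: C(10,0)·(1)^0 = 1·1 = 1.
  j = 1: C(10,1)·(1)^1 = 10·1 = 10.
  j = 2: C(10,2)·(1)^2 = 45·1 = 45.
  V_q(n, t) = 1 + 10 + 45 = 56.
Step 2: q^n = 2^10 = 1024.
Step 3: Hamming bound ⌊q^n / V_q(n,t)⌋ = ⌊1024/56⌋ = 18.
Step 4: Compare |C| = 14 to 18: satisfied.
The claimed |C| lies below the Hamming bound.


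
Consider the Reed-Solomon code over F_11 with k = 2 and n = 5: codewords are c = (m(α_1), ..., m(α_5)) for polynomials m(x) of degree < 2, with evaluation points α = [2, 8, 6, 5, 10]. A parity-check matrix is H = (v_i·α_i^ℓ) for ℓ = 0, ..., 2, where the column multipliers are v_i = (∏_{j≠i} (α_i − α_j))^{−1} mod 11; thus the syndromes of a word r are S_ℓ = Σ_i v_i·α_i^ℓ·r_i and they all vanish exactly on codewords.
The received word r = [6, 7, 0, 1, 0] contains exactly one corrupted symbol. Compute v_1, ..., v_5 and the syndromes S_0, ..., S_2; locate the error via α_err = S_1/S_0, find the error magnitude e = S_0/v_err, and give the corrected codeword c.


S = (3, 7, 9), error at position 3, error magnitude e = 8, c = [6, 7, 3, 1, 0].

Step 1: column multipliers v_i = (∏_{j≠i}(α_i − α_j))^{−1} mod 11.
  i = 1 (α = 2): (2−8)(2−6)(2−5)(2−10) = (−6)·(−4)·(−3)·(−8) = 576 ≡ 4, so v_1 = 4^{−1} = 3 (mod 11).
  i = 2 (α = 8): (8−2)(8−6)(8−5)(8−10) = 6·2·3·(−2) = −72 ≡ 5, so v_2 = 5^{−1} = 9 (mod 11).
  i = 3 (α = 6): (6−2)(6−8)(6−5)(6−10) = 4·(−2)·1·(−4) = 32 ≡ 10, so v_3 = 10^{−1} = 10 (mod 11).
  i = 4 (α = 5): (5−2)(5−8)(5−6)(5−10) = 3·(−3)·(−1)·(−5) = −45 ≡ 10, so v_4 = 10^{−1} = 10 (mod 11).
  i = 5 (α = 10): (10−2)(10−8)(10−6)(10−5) = 8·2·4·5 = 320 ≡ 1, so v_5 = 1^{−1} = 1 (mod 11).
  v = [3, 9, 10, 10, 1].
Step 2: syndromes of r = [6, 7, 0, 1, 0] (all sums mod 11).
  S_0 = Σ v_i r_i = 3·6 + 9·7 + 10·0 + 10·1 + 1·0 = 91 ≡ 3.
  S_1 = Σ v_i α_i r_i = 3·2·6 + 9·8·7 + 10·6·0 + 10·5·1 + 1·10·0 = 590 ≡ 7.
  α_i^2 mod 11 = [4, 9, 3, 3, 1].
  S_2 = Σ v_i α_i^2 r_i = 3·4·6 + 9·9·7 + 10·3·0 + 10·3·1 + 1·1·0 = 669 ≡ 9.
  S = (3, 7, 9) ≠ 0, so r is not a codeword (an error is present).
Step 3: locate the error. For a single error e at position i, S_ℓ = v_i·e·α_i^ℓ, so α_err = S_1/S_0.
  S_0^{−1} = 3^{−1} = 4 (mod 11), so α_err = 7·4 = 28 ≡ 6 = α_3. Error position i = 3.
  Consistency check: S_2/S_1 = 9·8 = 72 ≡ 6 = α_err ✓ (single-error assumption holds).
Step 4: error magnitude e = S_0/v_3 = S_0·∏_{j≠3}(α_3 − α_j) = 3·10 = 30 ≡ 8 (mod 11).
Step 5: correct position 3: c_3 = r_3 − e = 0 − 8 ≡ 3 (mod 11). Hence c = [6, 7, 3, 1, 0].
  Check: interpolating c through the α_i gives m(x) = 2 + 2·x (degree < 2) with m(α_i) = c_i for every i, so c is indeed a codeword.


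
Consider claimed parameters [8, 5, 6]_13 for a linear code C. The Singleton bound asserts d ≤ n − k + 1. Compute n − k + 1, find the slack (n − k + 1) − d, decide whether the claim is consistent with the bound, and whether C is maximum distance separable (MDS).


Singleton RHS = n − k + 1 = 4, slack = -2, bound violated (no such code; not MDS).

Singleton bound: d ≤ n − k + 1.
Here n = 8, k = 5, so n − k + 1 = 4.
Given d = 6, check d ≤ 4: NO.
Slack = (n − k + 1) − d = -2.
The slack is negative: d = 6 exceeds n − k + 1 = 4 by 2, so the Singleton bound is violated and no linear [8, 5, 6]_13 code can exist. In particular it is not MDS (MDS requires d = n − k + 1 exactly).
Description: the claimed parameters are [8, 5, 6]_13; such a code would be impossible (violates the Singleton bound).


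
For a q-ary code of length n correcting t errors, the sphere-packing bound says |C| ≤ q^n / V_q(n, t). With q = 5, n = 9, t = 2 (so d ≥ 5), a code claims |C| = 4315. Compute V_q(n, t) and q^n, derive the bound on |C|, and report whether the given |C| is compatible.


V_q(n, t) = 613, q^n = 1953125, Hamming bound = 3186, |C| = 4315 > bound (violated).

Step 1: Compute V_q(n, t) = Σ_{j=0}^2 C(n, j) (q−1)^j.
  j = 0: C(9,0)·(4)^0 = 1·1 = 1.
  j = 1: C(9,1)·(4)^1 = 9·4 = 36.
  j = 2: C(9,2)·(4)^2 = 36·16 = 576.
  V_q(n, t) = 1 + 36 + 576 = 613.
Step 2: q^n = 5^9 = 1953125.
Step 3: Hamming bound ⌊q^n / V_q(n,t)⌋ = ⌊1953125/613⌋ = 3186.
Step 4: Compare |C| = 4315 to 3186: violated.
The claimed |C| lies above the Hamming bound, so no 5-ary code of length 9 with d ≥ 5 can have 4315 codewords.


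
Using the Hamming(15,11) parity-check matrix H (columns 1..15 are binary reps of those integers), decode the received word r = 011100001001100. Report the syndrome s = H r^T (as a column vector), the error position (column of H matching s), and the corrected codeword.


s = (1, 1, 0, 1)^T, error position = 13, corrected codeword c = 011100001001000

Compute s = H r^T mod 2 one row at a time:
  s_1 = 0 + 1 + 0 + 0 + 1 + 1 + 0 + 0 = 3 ≡ 1 (mod 2).
  s_2 = 1 + 0 + 0 + 0 + 1 + 1 + 0 + 0 = 3 ≡ 1 (mod 2).
  s_3 = 1 + 1 + 0 + 0 + 0 + 0 + 0 + 0 = 2 ≡ 0 (mod 2).
  s_4 = 0 + 1 + 0 + 0 + 1 + 0 + 1 + 0 = 3 ≡ 1 (mod 2).
s = (1, 1, 0, 1)^T — this equals column 13 of H (binary 1101), so error is at position 13.
Correct: flip bit 13 of r = 011100001001100 to get c = 011100001001000.


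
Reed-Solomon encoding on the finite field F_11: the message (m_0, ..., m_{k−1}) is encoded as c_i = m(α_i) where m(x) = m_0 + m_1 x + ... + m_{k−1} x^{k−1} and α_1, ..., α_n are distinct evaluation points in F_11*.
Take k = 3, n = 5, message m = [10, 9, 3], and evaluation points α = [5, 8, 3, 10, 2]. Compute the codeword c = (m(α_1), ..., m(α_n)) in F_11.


c = [9, 10, 9, 4, 7]

Message polynomial: m(x) = 10 + 9·x + 3·x^2 (mod 11).
For each evaluation point α_i, compute m(α_i) mod 11:
  α_1 = 5: Horner steps 3 → 2 → 9, so m(5) = 9.
  α_2 = 8: Horner steps 3 → 0 → 10, so m(8) = 10.
  α_3 = 3: Horner steps 3 → 7 → 9, so m(3) = 9.
  α_4 = 10: Horner steps 3 → 6 → 4, so m(10) = 4.
  α_5 = 2: Horner steps 3 → 4 → 7, so m(2) = 7.
Codeword c = [9, 10, 9, 4, 7] ∈ F_11^5.


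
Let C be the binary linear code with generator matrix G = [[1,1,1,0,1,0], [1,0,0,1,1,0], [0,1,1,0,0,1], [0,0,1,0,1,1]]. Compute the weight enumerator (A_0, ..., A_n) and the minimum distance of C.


Weight distribution: A_0 = 1, A_2 = 3, A_3 = 8, A_4 = 3, A_6 = 1. Minimum distance d = 2.

Enumerate all 2^4 = 16 messages m ∈ F_2^4.
For each, compute codeword c = mG in F_2^6, then tally its weight.
  m = 0000 → c = 000000, weight = 0.
  m = 1000 → c = 111010, weight = 4.
  m = 0100 → c = 100110, weight = 3.
  m = 1100 → c = 011100, weight = 3.
  m = 0010 → c = 011001, weight = 3.
  m = 1010 → c = 100011, weight = 3.
  m = 0110 → c = 111111, weight = 6.
  m = 1110 → c = 000101, weight = 2.
  m = 0001 → c = 001011, weight = 3.
  m = 1001 → c = 110001, weight = 3.
  m = 0101 → c = 101101, weight = 4.
  m = 1101 → c = 010111, weight = 4.
  m = 0011 → c = 010010, weight = 2.
  m = 1011 → c = 101000, weight = 2.
  m = 0111 → c = 110100, weight = 3.
  m = 1111 → c = 001110, weight = 3.
Tally weights:
  weight 0: 1 codewords.
  weight 2: 3 codewords.
  weight 3: 8 codewords.
  weight 4: 3 codewords.
  weight 6: 1 codewords.
Minimum distance d = smallest w > 0 with A_w > 0 = 2.
Sanity: Σ A_w = 16 = 2^4 = 16 ✓.
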